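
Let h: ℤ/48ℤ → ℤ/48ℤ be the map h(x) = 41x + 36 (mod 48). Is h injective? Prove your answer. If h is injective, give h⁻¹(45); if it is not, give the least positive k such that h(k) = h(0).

Suppose h(a) = h(b) in ℤ/48ℤ. Then 41a + 36 ≡ 41b + 36 (mod 48), thus 41(a − b) ≡ 0 (mod 48).
Since gcd(41, 48) = 1, 41 is invertible modulo 48, so a − b ≡ 0 (mod 48), i.e. a = b.
Thus h is injective.
We now compute 41⁻¹ mod 48 explicitly. Euclid's algorithm: 48 = 1·41 + 7, 41 = 5·7 + 6, 7 = 1·6 + 1; back-substituting gives 1 = 41·41 − 35·48, so 41⁻¹ ≡ 41 (mod 48).
Since h is injective, we compute h⁻¹(45): solve 41x + 36 ≡ 45 (mod 48), i.e. 41x ≡ 9 (mod 48).
Multiplying by 41⁻¹ = 41 gives x ≡ 41·9 = 369 = 7·48 + 33 ≡ 33 (mod 48).
Check: h(33) = 41·33 + 36 = 1389 = 28·48 + 45 ≡ 45 (mod 48).

33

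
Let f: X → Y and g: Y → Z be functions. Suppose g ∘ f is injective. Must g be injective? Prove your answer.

not injective

No. Take X = {1}, Y = {1, 2, 3, 4}, Z = {1, 2, 3, 4}, f(a) = a for each a ∈ X, and g(b) = 3 if b ∈ {3, 4} else g(b) = b.
Then g ∘ f = f is injective (X ⊂ Y and f is the inclusion), but g(3) = g(4) = 3 with 3 ≠ 4, so g is not injective.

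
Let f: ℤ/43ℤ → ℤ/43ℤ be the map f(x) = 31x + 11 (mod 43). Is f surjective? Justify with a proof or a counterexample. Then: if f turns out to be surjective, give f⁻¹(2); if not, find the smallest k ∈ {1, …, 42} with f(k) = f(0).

Recall that f is surjective if every y in the codomain equals f(x) for some x in the domain.
Since gcd(31, 43) = 1, 31 is invertible modulo 43. Euclid's algorithm: 43 = 1·31 + 12, 31 = 2·12 + 7, 12 = 1·7 + 5, 7 = 1·5 + 2, 5 = 2·2 + 1; back-substituting gives 1 = 25·31 − 18·43, so 31⁻¹ ≡ 25 (mod 43).
For any y ∈ ℤ/43ℤ, x = 25(y − 11) mod 43 satisfies f(x) = 31·25(y − 11) + 11 ≡ y (since 31·25 ≡ 1 mod 43). So every y has a preimage.
So f is surjective.
Since f is surjective, we compute f⁻¹(2): solve 31x + 11 ≡ 2 (mod 43), i.e. 31x ≡ 34 (mod 43).
Multiplying by 31⁻¹ = 25 gives x ≡ 25·34 = 850 = 19·43 + 33 ≡ 33 (mod 43).
Check: f(33) = 31·33 + 11 = 1034 = 24·43 + 2 ≡ 2 (mod 43).

33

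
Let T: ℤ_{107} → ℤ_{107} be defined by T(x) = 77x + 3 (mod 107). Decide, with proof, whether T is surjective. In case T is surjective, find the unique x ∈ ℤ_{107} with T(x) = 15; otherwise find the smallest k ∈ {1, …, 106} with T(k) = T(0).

Since gcd(77, 107) = 1, 77 is invertible modulo 107. Euclid's algorithm: 107 = 1·77 + 30, 77 = 2·30 + 17, 30 = 1·17 + 13, 17 = 1·13 + 4, 13 = 3·4 + 1; back-substituting gives 1 = 82·77 − 59·107, so 77⁻¹ ≡ 82 (mod 107).
For any y ∈ ℤ_{107}, x = 82(y − 3) mod 107 satisfies T(x) = 77·82(y − 3) + 3 ≡ y (since 77·82 ≡ 1 mod 107). So every y has a preimage.
Therefore T is surjective.
Since T is surjective, we find T⁻¹(15): we need 77x ≡ 15 − 3 ≡ 12 (mod 107). Using 77⁻¹ = 82: x ≡ 82·12 = 984 = 9·107 + 21, so x = 21.
Check: T(21) = 77·21 + 3 = 1620 = 15·107 + 15 ≡ 15 (mod 107).

21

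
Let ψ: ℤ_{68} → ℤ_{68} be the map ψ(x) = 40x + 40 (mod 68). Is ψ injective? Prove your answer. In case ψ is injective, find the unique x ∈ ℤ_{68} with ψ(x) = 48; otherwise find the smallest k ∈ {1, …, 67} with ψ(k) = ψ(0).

17

We have gcd(40, 68) = 4 > 1. Taking s = 0 and t = 17: ψ(0) = 40 and ψ(17) = 40·17 + 40 = 720 ≡ 40 (mod 68).
So ψ(0) = ψ(17) while 0 ≠ 17, hence ψ is not injective.
Since ψ is not injective, we find the least positive k with ψ(k) = ψ(0): this means 40k ≡ 0 (mod 68), i.e. 68 ∣ 40k. Since gcd(40, 68) = 4, dividing through by 4 this holds exactly when 17 ∣ 10k, and as gcd(10, 17) = 1, exactly when 17 ∣ k.
The smallest positive such k is 17.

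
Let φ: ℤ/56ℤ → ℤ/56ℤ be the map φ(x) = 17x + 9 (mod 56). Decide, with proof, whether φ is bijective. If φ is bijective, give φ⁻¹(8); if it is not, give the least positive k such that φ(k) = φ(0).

23

If φ(a) = φ(b), then 17a ≡ 17b (mod 56). Because gcd(17, 56) = 1, we may cancel 17 to get a ≡ b (mod 56).
We now compute 17⁻¹ mod 56 explicitly. Euclid's algorithm: 56 = 3·17 + 5, 17 = 3·5 + 2, 5 = 2·2 + 1; back-substituting gives 1 = 33·17 − 10·56, so 17⁻¹ ≡ 33 (mod 56).
Then y ↦ 33(y − 9) is a two-sided inverse to φ, so every y ∈ ℤ/56ℤ has a preimage.
Hence φ is bijective.
Since φ is bijective, we find φ⁻¹(8): we need 17x ≡ 8 − 9 ≡ 55 (mod 56). Using 17⁻¹ = 33: x ≡ 33·55 = 1815 = 32·56 + 23, so x = 23.
Check: φ(23) = 17·23 + 9 = 400 = 7·56 + 8 ≡ 8 (mod 56).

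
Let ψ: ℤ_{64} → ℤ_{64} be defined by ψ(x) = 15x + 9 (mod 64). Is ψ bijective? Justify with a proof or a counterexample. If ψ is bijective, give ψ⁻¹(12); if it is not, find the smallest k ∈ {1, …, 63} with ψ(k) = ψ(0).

Suppose ψ(s) = ψ(t) in ℤ_{64}. Then 15s + 9 ≡ 15t + 9 (mod 64), therefore 15(s − t) ≡ 0 (mod 64).
Since gcd(15, 64) = 1, 15 is invertible modulo 64, hence s − t ≡ 0 (mod 64), i.e. s = t.
We now compute 15⁻¹ mod 64 explicitly. Euclid's algorithm: 64 = 4·15 + 4, 15 = 3·4 + 3, 4 = 1·3 + 1; back-substituting gives 1 = 47·15 − 11·64, so 15⁻¹ ≡ 47 (mod 64).
For any y ∈ ℤ_{64}, x = 47(y − 9) mod 64 satisfies ψ(x) = 15·47(y − 9) + 9 ≡ y (since 15·47 ≡ 1 mod 64). So every y has a preimage.
Thus ψ is bijective.
Since ψ is bijective, we compute ψ⁻¹(12): solve 15x + 9 ≡ 12 (mod 64), i.e. 15x ≡ 3 (mod 64).
Multiplying by 15⁻¹ = 47 gives x ≡ 47·3 = 141 = 2·64 + 13 ≡ 13 (mod 64).
Check: ψ(13) = 15·13 + 9 = 204 = 3·64 + 12 ≡ 12 (mod 64).

13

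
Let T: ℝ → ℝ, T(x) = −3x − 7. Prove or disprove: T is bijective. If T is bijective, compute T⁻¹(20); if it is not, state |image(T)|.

-9

Recall: T is injective if T(s) = T(t) implies s = t.
Suppose T(s) = T(t). Then −3s − 7 = −3t − 7, hence −3s = −3t, so s = t.
For any y ∈ ℝ, x = (y + 7)/(−3) satisfies T(x) = y.
Therefore T is bijective.
Since T is bijective, we compute T⁻¹(20) = (20 + 7)/(−3) = −9.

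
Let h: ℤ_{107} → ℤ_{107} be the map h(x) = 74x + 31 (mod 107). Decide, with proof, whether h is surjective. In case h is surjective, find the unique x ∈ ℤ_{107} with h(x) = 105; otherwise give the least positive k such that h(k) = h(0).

1

By definition, h is surjective if every y in the codomain equals h(x) for some x in the domain.
Since gcd(74, 107) = 1, 74 is invertible modulo 107. Euclid's algorithm: 107 = 1·74 + 33, 74 = 2·33 + 8, 33 = 4·8 + 1; back-substituting gives 1 = 94·74 − 65·107, so 74⁻¹ ≡ 94 (mod 107).
Then y ↦ 94(y − 31) is a two-sided inverse to h, so every y ∈ ℤ_{107} has a preimage.
So h is surjective.
Since h is surjective, we compute h⁻¹(105): solve 74x + 31 ≡ 105 (mod 107), i.e. 74x ≡ 74 (mod 107).
Multiplying by 74⁻¹ = 94 gives x ≡ 94·74 = 6956 = 65·107 + 1 ≡ 1 (mod 107).
Check: h(1) = 74·1 + 31 = 105 ≡ 105 (mod 107).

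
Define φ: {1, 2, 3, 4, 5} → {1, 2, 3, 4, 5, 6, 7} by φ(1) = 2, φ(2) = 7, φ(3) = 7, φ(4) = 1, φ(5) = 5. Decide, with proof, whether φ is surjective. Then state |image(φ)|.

No element maps to 3, so φ is not surjective.
The image of φ is {1, 2, 5, 7}, which has 4 elements.

4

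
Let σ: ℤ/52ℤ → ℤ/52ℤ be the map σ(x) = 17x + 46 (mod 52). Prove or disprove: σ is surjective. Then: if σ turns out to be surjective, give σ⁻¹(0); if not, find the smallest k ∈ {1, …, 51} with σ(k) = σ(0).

34

Since gcd(17, 52) = 1, 17 is invertible modulo 52. Euclid's algorithm: 52 = 3·17 + 1; back-substituting gives 1 = 49·17 − 16·52, so 17⁻¹ ≡ 49 (mod 52).
For any y ∈ ℤ/52ℤ, x = 49(y − 46) mod 52 satisfies σ(x) = 17·49(y − 46) + 46 ≡ y (since 17·49 ≡ 1 mod 52). So every y has a preimage.
Hence σ is surjective.
Since σ is surjective, we find σ⁻¹(0): we need 17x ≡ 0 − 46 ≡ 6 (mod 52). Using 17⁻¹ = 49: x ≡ 49·6 = 294 = 5·52 + 34, so x = 34.
Check: σ(34) = 17·34 + 46 = 624 = 12·52 + 0 ≡ 0 (mod 52).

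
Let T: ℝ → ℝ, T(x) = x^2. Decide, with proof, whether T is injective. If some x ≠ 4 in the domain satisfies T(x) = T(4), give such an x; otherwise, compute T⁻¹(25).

T(4) = 16 = (−4)^2 = T(−4) (since 2 is even), with 4 ≠ −4. So T is not injective.
For the follow-up, such an x exists: taking x = −4 ∈ ℝ gives T(−4) = 16 = T(4) with −4 ≠ 4.

-4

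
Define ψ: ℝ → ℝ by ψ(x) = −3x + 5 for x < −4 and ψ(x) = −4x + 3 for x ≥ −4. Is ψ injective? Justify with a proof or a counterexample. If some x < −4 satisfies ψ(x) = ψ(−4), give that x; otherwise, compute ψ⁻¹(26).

-14/3

Both pieces are strictly decreasing (slopes −3 and −4), so each is injective on its own interval.
The left piece maps (−∞, −4) onto (17, ∞); the right piece maps [−4, ∞) onto (−∞, 19].
These images overlap. In particular ψ(−4) = 19 (right piece), and solving −3x + 5 = 19 on the left piece gives x = −14/3 < −4.
So ψ(−14/3) = ψ(−4) with −14/3 ≠ −4, and ψ is not injective. This x = −14/3 is the requested value below −4.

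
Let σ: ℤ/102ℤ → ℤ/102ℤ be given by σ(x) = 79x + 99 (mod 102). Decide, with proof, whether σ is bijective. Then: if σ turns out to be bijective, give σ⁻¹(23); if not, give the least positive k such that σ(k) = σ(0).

92

Recall that σ is injective if σ(x_1) = σ(x_2) implies x_1 = x_2.
Suppose σ(x_1) = σ(x_2) in ℤ/102ℤ. Then 79x_1 + 99 ≡ 79x_2 + 99 (mod 102), therefore 79(x_1 − x_2) ≡ 0 (mod 102).
Since gcd(79, 102) = 1, 79 is invertible modulo 102, thus x_1 − x_2 ≡ 0 (mod 102), i.e. x_1 = x_2.
We now compute 79⁻¹ mod 102 explicitly. Euclid's algorithm: 102 = 1·79 + 23, 79 = 3·23 + 10, 23 = 2·10 + 3, 10 = 3·3 + 1; back-substituting gives 1 = 31·79 − 24·102, so 79⁻¹ ≡ 31 (mod 102).
Then y ↦ 31(y − 99) is a two-sided inverse to σ, so every y ∈ ℤ/102ℤ has a preimage.
Hence σ is bijective.
Since σ is bijective, we find σ⁻¹(23): we need 79x ≡ 23 − 99 ≡ 26 (mod 102). Using 79⁻¹ = 31: x ≡ 31·26 = 806 = 7·102 + 92, so x = 92.
Check: σ(92) = 79·92 + 99 = 7367 = 72·102 + 23 ≡ 23 (mod 102).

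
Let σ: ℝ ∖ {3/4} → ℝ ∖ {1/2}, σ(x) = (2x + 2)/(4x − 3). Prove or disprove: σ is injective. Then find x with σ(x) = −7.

Suppose σ(x_1) = σ(x_2). Cross-multiplying: (2x_1 + 2)(4x_2 − 3) = (2x_2 + 2)(4x_1 − 3).
Expanding both sides and cancelling the symmetric terms leaves −14·(x_1 − x_2) = 0. Since −14 ≠ 0, x_1 = x_2. So σ is injective.
Solving σ(x) = −7: cross-multiplying gives 2x + 2 = −7(4x − 3), which rearranges to 30x = 19, so x = 19/30.

19/30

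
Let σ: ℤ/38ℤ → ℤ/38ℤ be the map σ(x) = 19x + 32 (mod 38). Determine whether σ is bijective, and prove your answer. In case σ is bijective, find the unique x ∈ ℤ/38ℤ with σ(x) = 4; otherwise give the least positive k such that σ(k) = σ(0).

We have gcd(19, 38) = 19 > 1. Taking x_1 = 0 and x_2 = 2: σ(0) = 32 and σ(2) = 19·2 + 32 = 70 ≡ 32 (mod 38).
So σ(0) = σ(2) while 0 ≠ 2, thus σ is not injective, hence not bijective.
Since σ is not bijective, we find the least positive k with σ(k) = σ(0): this means 19k ≡ 0 (mod 38), i.e. 38 ∣ 19k. Since gcd(19, 38) = 19, dividing through by 19 this holds exactly when 2 ∣ k.
The smallest positive such k is 2.

2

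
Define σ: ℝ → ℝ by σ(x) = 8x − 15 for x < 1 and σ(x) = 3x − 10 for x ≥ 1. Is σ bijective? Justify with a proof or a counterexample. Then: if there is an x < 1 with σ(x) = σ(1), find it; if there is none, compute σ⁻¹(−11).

1/2

Both pieces are strictly increasing (slopes 8 and 3), so each is injective on its own interval.
The left piece maps (−∞, 1) onto (−∞, −7); the right piece maps [1, ∞) onto [−7, ∞).
Since −7 = −7, the images partition ℝ: σ is injective and surjective, hence bijective.
Because the two images are disjoint, no x < 1 has σ(x) = σ(1), so we compute σ⁻¹(−11): −11 lies in (−∞, −7), so solve 8x − 15 = −11: x = (−11 + 15)/8 = 1/2.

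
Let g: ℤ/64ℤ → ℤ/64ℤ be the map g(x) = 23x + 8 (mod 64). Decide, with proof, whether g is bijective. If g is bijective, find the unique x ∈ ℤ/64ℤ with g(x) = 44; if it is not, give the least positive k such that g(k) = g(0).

Suppose g(u) = g(v) in ℤ/64ℤ. Then 23u + 8 ≡ 23v + 8 (mod 64), therefore 23(u − v) ≡ 0 (mod 64).
Since gcd(23, 64) = 1, 23 is invertible modulo 64, so u − v ≡ 0 (mod 64), i.e. u = v.
We now compute 23⁻¹ mod 64 explicitly. Euclid's algorithm: 64 = 2·23 + 18, 23 = 1·18 + 5, 18 = 3·5 + 3, 5 = 1·3 + 2, 3 = 1·2 + 1; back-substituting gives 1 = 39·23 − 14·64, so 23⁻¹ ≡ 39 (mod 64).
Then y ↦ 39(y − 8) is a two-sided inverse to g, so every y ∈ ℤ/64ℤ has a preimage.
So g is bijective.
Since g is bijective, we find g⁻¹(44): we need 23x ≡ 44 − 8 ≡ 36 (mod 64). Using 23⁻¹ = 39: x ≡ 39·36 = 1404 = 21·64 + 60, so x = 60.
Check: g(60) = 23·60 + 8 = 1388 = 21·64 + 44 ≡ 44 (mod 64).

60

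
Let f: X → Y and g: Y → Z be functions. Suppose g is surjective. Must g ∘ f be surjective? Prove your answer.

No. Take X = {0}, Y = Z = {0, 1, 2, 3, 4, 5}, f(0) = 0, and g = identity (surjective).
Then (g ∘ f)(0) = 0, and 5 ∈ Z has no preimage under g ∘ f, so g ∘ f is not surjective.

not surjective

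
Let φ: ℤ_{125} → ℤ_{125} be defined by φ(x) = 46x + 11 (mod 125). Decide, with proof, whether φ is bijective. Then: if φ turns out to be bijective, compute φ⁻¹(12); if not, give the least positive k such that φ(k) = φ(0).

Suppose φ(a) = φ(b) in ℤ_{125}. Then 46a + 11 ≡ 46b + 11 (mod 125), hence 46(a − b) ≡ 0 (mod 125).
Since gcd(46, 125) = 1, 46 is invertible modulo 125, hence a − b ≡ 0 (mod 125), i.e. a = b.
We now compute 46⁻¹ mod 125 explicitly. Euclid's algorithm: 125 = 2·46 + 33, 46 = 1·33 + 13, 33 = 2·13 + 7, 13 = 1·7 + 6, 7 = 1·6 + 1; back-substituting gives 1 = 106·46 − 39·125, so 46⁻¹ ≡ 106 (mod 125).
Then y ↦ 106(y − 11) is a two-sided inverse to φ, so every y ∈ ℤ_{125} has a preimage.
Hence φ is bijective.
Since φ is bijective, we find φ⁻¹(12): we need 46x ≡ 12 − 11 ≡ 1 (mod 125). Using 46⁻¹ = 106: x ≡ 106·1 = 106, so x = 106.
Check: φ(106) = 46·106 + 11 = 4887 = 39·125 + 12 ≡ 12 (mod 125).

106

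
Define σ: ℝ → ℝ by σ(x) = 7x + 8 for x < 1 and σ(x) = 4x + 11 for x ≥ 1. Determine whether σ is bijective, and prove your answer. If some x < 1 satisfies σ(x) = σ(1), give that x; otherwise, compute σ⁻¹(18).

Both pieces are strictly increasing (slopes 7 and 4), so each is injective on its own interval.
The left piece maps (−∞, 1) onto (−∞, 15); the right piece maps [1, ∞) onto [15, ∞).
Since 15 = 15, the images partition ℝ: σ is injective and surjective, hence bijective.
Because the two images are disjoint, no x < 1 has σ(x) = σ(1), so we compute σ⁻¹(18): 18 lies in [15, ∞), so solve 4x + 11 = 18: x = (18 − 11)/4 = 7/4.

7/4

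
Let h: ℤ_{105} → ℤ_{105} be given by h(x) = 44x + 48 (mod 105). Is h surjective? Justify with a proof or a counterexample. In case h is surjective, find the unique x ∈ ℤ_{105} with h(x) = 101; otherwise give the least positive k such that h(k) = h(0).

Since gcd(44, 105) = 1, 44 is invertible modulo 105. Euclid's algorithm: 105 = 2·44 + 17, 44 = 2·17 + 10, 17 = 1·10 + 7, 10 = 1·7 + 3, 7 = 2·3 + 1; back-substituting gives 1 = 74·44 − 31·105, so 44⁻¹ ≡ 74 (mod 105).
Then y ↦ 74(y − 48) is a two-sided inverse to h, so every y ∈ ℤ_{105} has a preimage.
So h is surjective.
Since h is surjective, we compute h⁻¹(101): solve 44x + 48 ≡ 101 (mod 105), i.e. 44x ≡ 53 (mod 105).
Multiplying by 44⁻¹ = 74 gives x ≡ 74·53 = 3922 = 37·105 + 37 ≡ 37 (mod 105).
Check: h(37) = 44·37 + 48 = 1676 = 15·105 + 101 ≡ 101 (mod 105).

37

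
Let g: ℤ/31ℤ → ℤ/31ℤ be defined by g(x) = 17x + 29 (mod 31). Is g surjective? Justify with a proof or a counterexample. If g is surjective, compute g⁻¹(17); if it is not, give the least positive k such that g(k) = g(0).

23

Since gcd(17, 31) = 1, 17 is invertible modulo 31. Euclid's algorithm: 31 = 1·17 + 14, 17 = 1·14 + 3, 14 = 4·3 + 2, 3 = 1·2 + 1; back-substituting gives 1 = 11·17 − 6·31, so 17⁻¹ ≡ 11 (mod 31).
Then y ↦ 11(y − 29) is a two-sided inverse to g, so every y ∈ ℤ/31ℤ has a preimage.
So g is surjective.
Since g is surjective, we compute g⁻¹(17): solve 17x + 29 ≡ 17 (mod 31), i.e. 17x ≡ 19 (mod 31).
Multiplying by 17⁻¹ = 11 gives x ≡ 11·19 = 209 = 6·31 + 23 ≡ 23 (mod 31).
Check: g(23) = 17·23 + 29 = 420 = 13·31 + 17 ≡ 17 (mod 31).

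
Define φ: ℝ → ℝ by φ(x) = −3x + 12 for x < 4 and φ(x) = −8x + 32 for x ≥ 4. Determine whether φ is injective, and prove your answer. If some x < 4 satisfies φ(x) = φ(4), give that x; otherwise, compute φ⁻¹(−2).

Both pieces are strictly decreasing (slopes −3 and −8), so each is injective on its own interval.
The left piece maps (−∞, 4) onto (0, ∞); the right piece maps [4, ∞) onto (−∞, 0].
These images are disjoint, so no value is attained by both pieces. Therefore φ is injective.
Because the two images are disjoint, no x < 4 has φ(x) = φ(4), so we compute φ⁻¹(−2): −2 lies in (−∞, 0], so solve −8x + 32 = −2: x = (−2 − 32)/(−8) = 17/4.

17/4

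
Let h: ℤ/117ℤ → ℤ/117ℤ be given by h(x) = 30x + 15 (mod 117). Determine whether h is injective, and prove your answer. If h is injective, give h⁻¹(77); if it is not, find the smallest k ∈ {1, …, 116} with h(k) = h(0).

39

We have gcd(30, 117) = 3 > 1. Taking a = 0 and b = 39: h(0) = 15 and h(39) = 30·39 + 15 = 1185 ≡ 15 (mod 117).
So h(0) = h(39) while 0 ≠ 39, thus h is not injective.
Since h is not injective, we find the least positive k with h(k) = h(0): this means 30k ≡ 0 (mod 117), i.e. 117 ∣ 30k. Since gcd(30, 117) = 3, dividing through by 3 this holds exactly when 39 ∣ 10k, and as gcd(10, 39) = 1, exactly when 39 ∣ k.
The smallest positive such k is 39.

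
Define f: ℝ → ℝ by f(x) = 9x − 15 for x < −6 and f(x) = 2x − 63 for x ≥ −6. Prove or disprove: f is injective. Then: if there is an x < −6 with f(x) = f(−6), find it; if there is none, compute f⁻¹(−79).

Both pieces are strictly increasing (slopes 9 and 2), so each is injective on its own interval.
The left piece maps (−∞, −6) onto (−∞, −69); the right piece maps [−6, ∞) onto [−75, ∞).
These images overlap. In particular f(−6) = −75 (right piece), and solving 9x − 15 = −75 on the left piece gives x = −20/3 < −6.
So f(−20/3) = f(−6) with −20/3 ≠ −6, and f is not injective. This x = −20/3 is the requested value below −6.

-20/3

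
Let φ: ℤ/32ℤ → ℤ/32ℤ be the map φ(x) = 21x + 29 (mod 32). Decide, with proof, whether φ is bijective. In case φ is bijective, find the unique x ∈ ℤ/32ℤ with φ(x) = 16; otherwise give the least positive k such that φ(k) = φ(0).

7

If φ(s) = φ(t), then 21s ≡ 21t (mod 32). Because gcd(21, 32) = 1, we may cancel 21 to get s ≡ t (mod 32).
We now compute 21⁻¹ mod 32 explicitly. Euclid's algorithm: 32 = 1·21 + 11, 21 = 1·11 + 10, 11 = 1·10 + 1; back-substituting gives 1 = 29·21 − 19·32, so 21⁻¹ ≡ 29 (mod 32).
For any y ∈ ℤ/32ℤ, x = 29(y − 29) mod 32 satisfies φ(x) = 21·29(y − 29) + 29 ≡ y (since 21·29 ≡ 1 mod 32). So every y has a preimage.
So φ is bijective.
Since φ is bijective, we find φ⁻¹(16): we need 21x ≡ 16 − 29 ≡ 19 (mod 32). Using 21⁻¹ = 29: x ≡ 29·19 = 551 = 17·32 + 7, so x = 7.
Check: φ(7) = 21·7 + 29 = 176 = 5·32 + 16 ≡ 16 (mod 32).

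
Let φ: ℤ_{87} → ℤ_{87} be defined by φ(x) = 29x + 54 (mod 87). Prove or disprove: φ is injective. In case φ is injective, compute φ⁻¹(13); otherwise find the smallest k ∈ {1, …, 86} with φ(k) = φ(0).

3

Recall: φ is injective when φ(u) = φ(v) forces u = v.
We have gcd(29, 87) = 29 > 1. Taking u = 0 and v = 3: φ(0) = 54 and φ(3) = 29·3 + 54 = 141 ≡ 54 (mod 87).
So φ(0) = φ(3) while 0 ≠ 3, therefore φ is not injective.
Since φ is not injective, we find the least positive k with φ(k) = φ(0): this means 29k ≡ 0 (mod 87), i.e. 87 ∣ 29k. Since gcd(29, 87) = 29, dividing through by 29 this holds exactly when 3 ∣ k.
The smallest positive such k is 3.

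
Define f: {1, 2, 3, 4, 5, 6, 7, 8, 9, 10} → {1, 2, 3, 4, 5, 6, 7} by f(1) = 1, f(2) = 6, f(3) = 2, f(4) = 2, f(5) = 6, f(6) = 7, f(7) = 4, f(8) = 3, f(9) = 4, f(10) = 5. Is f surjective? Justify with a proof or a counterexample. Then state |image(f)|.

7

Every element of the codomain has a preimage: 1 = f(1), 2 = f(3), 3 = f(8), 4 = f(7), 5 = f(10), 6 = f(2), 7 = f(6).
So f is surjective.
The image of f is {1, 2, 3, 4, 5, 6, 7}, which has 7 elements.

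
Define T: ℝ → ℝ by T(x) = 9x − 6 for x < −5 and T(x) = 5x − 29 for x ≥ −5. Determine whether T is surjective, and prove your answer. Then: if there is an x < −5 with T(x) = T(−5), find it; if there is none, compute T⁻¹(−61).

-16/3

Both pieces are strictly increasing (slopes 9 and 5), so each is injective on its own interval.
The left piece maps (−∞, −5) onto (−∞, −51); the right piece maps [−5, ∞) onto [−54, ∞).
The union (−∞, −51) ∪ [−54, ∞) covers ℝ, so T is surjective.
For the follow-up: the images overlap, so an x < −5 with T(x) = T(−5) exists. T(−5) = −54; solving 9x − 6 = −54 for x < −5 gives x = (−54 + 6)/9 = −16/3.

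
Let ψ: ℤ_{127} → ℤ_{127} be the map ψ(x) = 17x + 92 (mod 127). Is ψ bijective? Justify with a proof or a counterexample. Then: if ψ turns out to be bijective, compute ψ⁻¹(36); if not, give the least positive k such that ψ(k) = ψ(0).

49

Recall: ψ is injective if ψ(s) = ψ(t) implies s = t.
Suppose ψ(s) = ψ(t) in ℤ_{127}. Then 17s + 92 ≡ 17t + 92 (mod 127), hence 17(s − t) ≡ 0 (mod 127).
Since gcd(17, 127) = 1, 17 is invertible modulo 127, so s − t ≡ 0 (mod 127), i.e. s = t.
We now compute 17⁻¹ mod 127 explicitly. Euclid's algorithm: 127 = 7·17 + 8, 17 = 2·8 + 1; back-substituting gives 1 = 15·17 − 2·127, so 17⁻¹ ≡ 15 (mod 127).
Then y ↦ 15(y − 92) is a two-sided inverse to ψ, so every y ∈ ℤ_{127} has a preimage.
So ψ is bijective.
Since ψ is bijective, we compute ψ⁻¹(36): solve 17x + 92 ≡ 36 (mod 127), i.e. 17x ≡ 71 (mod 127).
Multiplying by 17⁻¹ = 15 gives x ≡ 15·71 = 1065 = 8·127 + 49 ≡ 49 (mod 127).
Check: ψ(49) = 17·49 + 92 = 925 = 7·127 + 36 ≡ 36 (mod 127).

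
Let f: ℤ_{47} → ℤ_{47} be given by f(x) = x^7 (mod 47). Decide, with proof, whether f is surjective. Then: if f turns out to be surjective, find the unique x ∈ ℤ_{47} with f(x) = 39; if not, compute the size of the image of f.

Since 47 is prime, the nonzero elements of ℤ_{47} form a cyclic group of order 46.
As gcd(7, 46) = 1, raising to the 7th power is a bijection on this group: if x_1^7 ≡ x_2^7 then (x_1x_2^{−1})^7 = 1, and the only element of order dividing gcd(7, 46) = 1 is 1, so x_1 = x_2.
With f(0) = 0 this makes f injective on all of ℤ_{47}, hence bijective (finite equal-size domain and codomain). In particular f is surjective.
Since f is surjective, we find the preimage of 39. The inverse of x ↦ x^7 on (ℤ_{47})^× is x ↦ x^33, because 7·33 = 231 = 5·46 + 1 ≡ 1 (mod 46) and x^{46} = 1 for x ≠ 0 (Fermat). So f⁻¹(39) = 39^33 mod 47.
Repeated squaring mod 47: 39^1 ≡ 39, 39^2 ≡ 39² = 1521 ≡ 17, 39^4 ≡ 17² = 289 ≡ 7, 39^8 ≡ 7² = 49 ≡ 2, 39^16 ≡ 2² = 4, 39^32 ≡ 4² = 16. Since 33 = 32 + 1, 39^33 ≡ 16·39: 16·39 = 624 ≡ 13. So 39^33 ≡ 13 (mod 47).
Hence f⁻¹(39) = 13.

13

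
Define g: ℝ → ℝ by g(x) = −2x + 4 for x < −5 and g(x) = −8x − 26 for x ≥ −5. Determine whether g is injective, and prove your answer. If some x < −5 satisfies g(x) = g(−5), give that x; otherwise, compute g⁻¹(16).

-6

Both pieces are strictly decreasing (slopes −2 and −8), so each is injective on its own interval.
The left piece maps (−∞, −5) onto (14, ∞); the right piece maps [−5, ∞) onto (−∞, 14].
These images are disjoint, so no value is attained by both pieces. So g is injective.
Because the two images are disjoint, no x < −5 has g(x) = g(−5), so we compute g⁻¹(16): 16 lies in (14, ∞), so solve −2x + 4 = 16: x = (16 − 4)/(−2) = −6.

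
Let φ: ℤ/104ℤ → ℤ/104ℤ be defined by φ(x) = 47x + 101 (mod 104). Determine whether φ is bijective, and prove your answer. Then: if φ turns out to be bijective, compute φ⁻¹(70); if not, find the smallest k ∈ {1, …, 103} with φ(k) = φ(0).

If φ(u) = φ(v), then 47u ≡ 47v (mod 104). Because gcd(47, 104) = 1, we may cancel 47 to get u ≡ v (mod 104).
We now compute 47⁻¹ mod 104 explicitly. Euclid's algorithm: 104 = 2·47 + 10, 47 = 4·10 + 7, 10 = 1·7 + 3, 7 = 2·3 + 1; back-substituting gives 1 = 31·47 − 14·104, so 47⁻¹ ≡ 31 (mod 104).
For any y ∈ ℤ/104ℤ, x = 31(y − 101) mod 104 satisfies φ(x) = 47·31(y − 101) + 101 ≡ y (since 47·31 ≡ 1 mod 104). So every y has a preimage.
Thus φ is bijective.
Since φ is bijective, we find φ⁻¹(70): we need 47x ≡ 70 − 101 ≡ 73 (mod 104). Using 47⁻¹ = 31: x ≡ 31·73 = 2263 = 21·104 + 79, so x = 79.
Check: φ(79) = 47·79 + 101 = 3814 = 36·104 + 70 ≡ 70 (mod 104).

79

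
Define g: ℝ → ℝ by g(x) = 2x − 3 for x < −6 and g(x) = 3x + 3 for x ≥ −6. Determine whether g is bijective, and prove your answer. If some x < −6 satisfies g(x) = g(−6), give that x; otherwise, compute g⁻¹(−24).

-21/2

Both pieces are strictly increasing (slopes 2 and 3), so each is injective on its own interval.
The left piece maps (−∞, −6) onto (−∞, −15); the right piece maps [−6, ∞) onto [−15, ∞).
Since −15 = −15, the images partition ℝ: g is injective and surjective, hence bijective.
Because the two images are disjoint, no x < −6 has g(x) = g(−6), so we compute g⁻¹(−24): −24 lies in (−∞, −15), so solve 2x − 3 = −24: x = (−24 + 3)/2 = −21/2.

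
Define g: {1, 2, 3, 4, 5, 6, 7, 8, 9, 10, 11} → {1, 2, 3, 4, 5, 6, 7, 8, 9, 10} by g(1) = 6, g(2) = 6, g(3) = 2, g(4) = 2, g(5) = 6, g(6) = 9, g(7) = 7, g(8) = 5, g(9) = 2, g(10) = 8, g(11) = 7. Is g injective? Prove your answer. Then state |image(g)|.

6

g(1) = 6 = g(2) with 1 ≠ 2, so g is not injective.
The image of g is {2, 5, 6, 7, 8, 9}, which has 6 elements.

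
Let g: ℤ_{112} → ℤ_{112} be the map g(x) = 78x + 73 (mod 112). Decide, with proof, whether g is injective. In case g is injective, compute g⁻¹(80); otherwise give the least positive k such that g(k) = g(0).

56

We have gcd(78, 112) = 2 > 1. Taking x_1 = 0 and x_2 = 56: g(0) = 73 and g(56) = 78·56 + 73 = 4441 ≡ 73 (mod 112).
So g(0) = g(56) while 0 ≠ 56, therefore g is not injective.
Since g is not injective, we find the least positive k with g(k) = g(0): this means 78k ≡ 0 (mod 112), i.e. 112 ∣ 78k. Since gcd(78, 112) = 2, dividing through by 2 this holds exactly when 56 ∣ 39k, and as gcd(39, 56) = 1, exactly when 56 ∣ k.
The smallest positive such k is 56.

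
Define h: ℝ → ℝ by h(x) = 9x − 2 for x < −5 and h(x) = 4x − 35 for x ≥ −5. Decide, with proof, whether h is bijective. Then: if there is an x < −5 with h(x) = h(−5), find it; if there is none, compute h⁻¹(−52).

Both pieces are strictly increasing (slopes 9 and 4), so each is injective on its own interval.
The left piece maps (−∞, −5) onto (−∞, −47); the right piece maps [−5, ∞) onto [−55, ∞).
These images overlap. In particular h(−5) = −55 (right piece), and solving 9x − 2 = −55 on the left piece gives x = −53/9 < −5.
So h(−53/9) = h(−5) with −53/9 ≠ −5, and h is not injective, hence not bijective. This x = −53/9 is the requested value below −5.

-53/9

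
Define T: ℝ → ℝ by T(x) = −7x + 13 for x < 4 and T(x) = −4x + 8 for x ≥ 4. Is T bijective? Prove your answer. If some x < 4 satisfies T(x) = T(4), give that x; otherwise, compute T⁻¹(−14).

Both pieces are strictly decreasing (slopes −7 and −4), so each is injective on its own interval.
The left piece maps (−∞, 4) onto (−15, ∞); the right piece maps [4, ∞) onto (−∞, −8].
These images overlap. In particular T(4) = −8 (right piece), and solving −7x + 13 = −8 on the left piece gives x = 3 < 4.
So T(3) = T(4) with 3 ≠ 4, and T is not injective, hence not bijective. This x = 3 is the requested value below 4.

3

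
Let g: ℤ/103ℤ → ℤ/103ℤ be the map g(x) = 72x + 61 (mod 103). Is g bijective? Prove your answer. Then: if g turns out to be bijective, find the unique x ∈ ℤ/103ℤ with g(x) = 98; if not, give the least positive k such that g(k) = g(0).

42

Suppose g(s) = g(t) in ℤ/103ℤ. Then 72s + 61 ≡ 72t + 61 (mod 103), hence 72(s − t) ≡ 0 (mod 103).
Since gcd(72, 103) = 1, 72 is invertible modulo 103, thus s − t ≡ 0 (mod 103), i.e. s = t.
We now compute 72⁻¹ mod 103 explicitly. Euclid's algorithm: 103 = 1·72 + 31, 72 = 2·31 + 10, 31 = 3·10 + 1; back-substituting gives 1 = 93·72 − 65·103, so 72⁻¹ ≡ 93 (mod 103).
For any y ∈ ℤ/103ℤ, x = 93(y − 61) mod 103 satisfies g(x) = 72·93(y − 61) + 61 ≡ y (since 72·93 ≡ 1 mod 103). So every y has a preimage.
Thus g is bijective.
Since g is bijective, we compute g⁻¹(98): solve 72x + 61 ≡ 98 (mod 103), i.e. 72x ≡ 37 (mod 103).
Multiplying by 72⁻¹ = 93 gives x ≡ 93·37 = 3441 = 33·103 + 42 ≡ 42 (mod 103).
Check: g(42) = 72·42 + 61 = 3085 = 29·103 + 98 ≡ 98 (mod 103).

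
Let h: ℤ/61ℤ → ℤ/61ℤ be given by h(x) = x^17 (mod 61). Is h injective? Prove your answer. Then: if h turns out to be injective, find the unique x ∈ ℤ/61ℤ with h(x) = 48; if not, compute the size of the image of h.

Since 61 is prime, the nonzero elements of ℤ/61ℤ form a cyclic group of order 60.
As gcd(17, 60) = 1, raising to the 17th power is a bijection on this group: if s^17 ≡ t^17 then (st^{−1})^17 = 1, and the only element of order dividing gcd(17, 60) = 1 is 1, so s = t.
With h(0) = 0 this makes h injective on all of ℤ/61ℤ, hence bijective (finite equal-size domain and codomain). In particular h is injective.
Since h is injective, we find the preimage of 48. The inverse of x ↦ x^17 on (ℤ/61ℤ)^× is x ↦ x^53, because 17·53 = 901 = 15·60 + 1 ≡ 1 (mod 60) and x^{60} = 1 for x ≠ 0 (Fermat). So h⁻¹(48) = 48^53 mod 61.
Repeated squaring mod 61: 48^1 ≡ 48, 48^2 ≡ 48² = 2304 ≡ 47, 48^4 ≡ 47² = 2209 ≡ 13, 48^8 ≡ 13² = 169 ≡ 47, 48^16 ≡ 47² = 2209 ≡ 13, 48^32 ≡ 13² = 169 ≡ 47. Since 53 = 32 + 16 + 4 + 1, 48^53 ≡ 47·13·13·48: 47·13 = 611 ≡ 1, then 1·13 = 13, then 13·48 = 624 ≡ 14. So 48^53 ≡ 14 (mod 61).
Hence h⁻¹(48) = 14.

14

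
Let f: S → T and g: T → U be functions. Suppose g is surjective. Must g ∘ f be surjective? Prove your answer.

No. Take S = {0}, T = U = {0, 1}, f(0) = 0, and g = identity (surjective).
Then (g ∘ f)(0) = 0, and 1 ∈ U has no preimage under g ∘ f, so g ∘ f is not surjective.

not surjective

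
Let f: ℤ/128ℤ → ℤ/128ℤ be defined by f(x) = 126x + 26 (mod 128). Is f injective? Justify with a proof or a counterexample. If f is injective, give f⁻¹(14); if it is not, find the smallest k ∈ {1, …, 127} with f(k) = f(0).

64

Recall that injectivity means: for all s, t in the domain, f(s) = f(t) implies s = t.
We have gcd(126, 128) = 2 > 1. Taking s = 0 and t = 64: f(0) = 26 and f(64) = 126·64 + 26 = 8090 ≡ 26 (mod 128).
So f(0) = f(64) while 0 ≠ 64, so f is not injective.
Since f is not injective, we find the least positive k with f(k) = f(0): this means 126k ≡ 0 (mod 128), i.e. 128 ∣ 126k. Since gcd(126, 128) = 2, dividing through by 2 this holds exactly when 64 ∣ 63k, and as gcd(63, 64) = 1, exactly when 64 ∣ k.
The smallest positive such k is 64.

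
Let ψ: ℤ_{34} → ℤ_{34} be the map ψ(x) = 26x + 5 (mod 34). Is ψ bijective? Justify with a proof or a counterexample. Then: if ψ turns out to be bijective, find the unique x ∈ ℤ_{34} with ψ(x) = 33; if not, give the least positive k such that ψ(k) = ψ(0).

Recall that injectivity means: for all s, t in the domain, ψ(s) = ψ(t) implies s = t.
We have gcd(26, 34) = 2 > 1. Taking s = 0 and t = 17: ψ(0) = 5 and ψ(17) = 26·17 + 5 = 447 ≡ 5 (mod 34).
So ψ(0) = ψ(17) while 0 ≠ 17, hence ψ is not injective, hence not bijective.
Since ψ is not bijective, we find the least positive k with ψ(k) = ψ(0): this means 26k ≡ 0 (mod 34), i.e. 34 ∣ 26k. Since gcd(26, 34) = 2, dividing through by 2 this holds exactly when 17 ∣ 13k, and as gcd(13, 17) = 1, exactly when 17 ∣ k.
The smallest positive such k is 17.

17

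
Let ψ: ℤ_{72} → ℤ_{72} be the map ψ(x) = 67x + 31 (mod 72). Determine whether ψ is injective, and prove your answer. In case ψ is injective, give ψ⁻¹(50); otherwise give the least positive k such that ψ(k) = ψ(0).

By definition, injectivity means: for all u, v in the domain, ψ(u) = ψ(v) implies u = v.
If ψ(u) = ψ(v), then 67u ≡ 67v (mod 72). Because gcd(67, 72) = 1, we may cancel 67 to get u ≡ v (mod 72).
Thus ψ is injective.
We now compute 67⁻¹ mod 72 explicitly. Euclid's algorithm: 72 = 1·67 + 5, 67 = 13·5 + 2, 5 = 2·2 + 1; back-substituting gives 1 = 43·67 − 40·72, so 67⁻¹ ≡ 43 (mod 72).
Since ψ is injective, we find ψ⁻¹(50): we need 67x ≡ 50 − 31 ≡ 19 (mod 72). Using 67⁻¹ = 43: x ≡ 43·19 = 817 = 11·72 + 25, so x = 25.
Check: ψ(25) = 67·25 + 31 = 1706 = 23·72 + 50 ≡ 50 (mod 72).

25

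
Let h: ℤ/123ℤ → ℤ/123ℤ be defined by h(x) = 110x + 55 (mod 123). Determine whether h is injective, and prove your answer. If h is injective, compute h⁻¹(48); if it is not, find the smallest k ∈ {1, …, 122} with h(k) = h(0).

10

Recall that h is injective when h(x_1) = h(x_2) forces x_1 = x_2.
Suppose h(x_1) = h(x_2) in ℤ/123ℤ. Then 110x_1 + 55 ≡ 110x_2 + 55 (mod 123), hence 110(x_1 − x_2) ≡ 0 (mod 123).
Since gcd(110, 123) = 1, 110 is invertible modulo 123, hence x_1 − x_2 ≡ 0 (mod 123), i.e. x_1 = x_2.
Thus h is injective.
We now compute 110⁻¹ mod 123 explicitly. Euclid's algorithm: 123 = 1·110 + 13, 110 = 8·13 + 6, 13 = 2·6 + 1; back-substituting gives 1 = 104·110 − 93·123, so 110⁻¹ ≡ 104 (mod 123).
Since h is injective, we find h⁻¹(48): we need 110x ≡ 48 − 55 ≡ 116 (mod 123). Using 110⁻¹ = 104: x ≡ 104·116 = 12064 = 98·123 + 10, so x = 10.
Check: h(10) = 110·10 + 55 = 1155 = 9·123 + 48 ≡ 48 (mod 123).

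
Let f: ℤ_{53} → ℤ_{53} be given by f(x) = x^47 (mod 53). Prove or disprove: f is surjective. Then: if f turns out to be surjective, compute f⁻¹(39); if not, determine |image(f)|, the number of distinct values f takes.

Since 53 is prime, the nonzero elements of ℤ_{53} form a cyclic group of order 52.
As gcd(47, 52) = 1, raising to the 47th power is a bijection on this group: if x_1^47 ≡ x_2^47 then (x_1x_2^{−1})^47 = 1, and the only element of order dividing gcd(47, 52) = 1 is 1, so x_1 = x_2.
With f(0) = 0 this makes f injective on all of ℤ_{53}, hence bijective (finite equal-size domain and codomain). In particular f is surjective.
Since f is surjective, we find the preimage of 39. The inverse of x ↦ x^47 on (ℤ_{53})^× is x ↦ x^31, because 47·31 = 1457 = 28·52 + 1 ≡ 1 (mod 52) and x^{52} = 1 for x ≠ 0 (Fermat). So f⁻¹(39) = 39^31 mod 53.
Repeated squaring mod 53: 39^1 ≡ 39, 39^2 ≡ 39² = 1521 ≡ 37, 39^4 ≡ 37² = 1369 ≡ 44, 39^8 ≡ 44² = 1936 ≡ 28, 39^16 ≡ 28² = 784 ≡ 42. Since 31 = 16 + 8 + 4 + 2 + 1, 39^31 ≡ 42·28·44·37·39: 42·28 = 1176 ≡ 10, then 10·44 = 440 ≡ 16, then 16·37 = 592 ≡ 9, then 9·39 = 351 ≡ 33. So 39^31 ≡ 33 (mod 53).
Hence f⁻¹(39) = 33.

33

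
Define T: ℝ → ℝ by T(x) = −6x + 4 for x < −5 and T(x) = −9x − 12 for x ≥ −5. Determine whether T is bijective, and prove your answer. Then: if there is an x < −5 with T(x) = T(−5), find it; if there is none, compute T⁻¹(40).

-6

Both pieces are strictly decreasing (slopes −6 and −9), so each is injective on its own interval.
The left piece maps (−∞, −5) onto (34, ∞); the right piece maps [−5, ∞) onto (−∞, 33].
The images leave a gap (34 has no preimage), so T is not surjective, hence not bijective.
Because the two images are disjoint, no x < −5 has T(x) = T(−5), so we compute T⁻¹(40): 40 lies in (34, ∞), so solve −6x + 4 = 40: x = (40 − 4)/(−6) = −6.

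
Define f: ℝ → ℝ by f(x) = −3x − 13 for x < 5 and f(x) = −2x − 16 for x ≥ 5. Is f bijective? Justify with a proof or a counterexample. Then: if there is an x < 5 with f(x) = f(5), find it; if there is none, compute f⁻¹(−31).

13/3

Both pieces are strictly decreasing (slopes −3 and −2), so each is injective on its own interval.
The left piece maps (−∞, 5) onto (−28, ∞); the right piece maps [5, ∞) onto (−∞, −26].
These images overlap. In particular f(5) = −26 (right piece), and solving −3x − 13 = −26 on the left piece gives x = 13/3 < 5.
So f(13/3) = f(5) with 13/3 ≠ 5, and f is not injective, hence not bijective. This x = 13/3 is the requested value below 5.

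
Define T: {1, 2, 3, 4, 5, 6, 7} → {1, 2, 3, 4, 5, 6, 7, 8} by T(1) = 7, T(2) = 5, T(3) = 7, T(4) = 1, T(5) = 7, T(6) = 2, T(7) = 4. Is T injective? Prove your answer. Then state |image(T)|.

5

T(1) = 7 = T(3) with 1 ≠ 3, so T is not injective.
The image of T is {1, 2, 4, 5, 7}, which has 5 elements.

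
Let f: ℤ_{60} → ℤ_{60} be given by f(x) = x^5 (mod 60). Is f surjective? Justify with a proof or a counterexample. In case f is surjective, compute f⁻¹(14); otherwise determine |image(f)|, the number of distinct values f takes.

f(0) = 0^5 = 0.
f(30): Repeated squaring mod 60: 30^1 ≡ 30, 30^2 ≡ 30² = 900 ≡ 0, 30^4 ≡ 0² = 0. Since 5 = 4 + 1, 30^5 ≡ 0·30: 0·30 = 0. So 30^5 ≡ 0 (mod 60).
So f(0) = f(30) = 0 while 0 ≠ 30, therefore f is not injective.
A non-injective map from the 60-element set ℤ_{60} to itself takes at most 59 distinct values, so it cannot be surjective. Therefore f is not surjective.
Since f is not surjective, we determine |image(f)|. Computing x^5 mod 60 for each x (by repeated squaring, reducing mod 60 at every step), the values f(0), f(1), …, f(59) are: 0, 1, 32, 3, 4, 5, 36, 7, 8, 9, 40, 11, 12, 13, 44, 15, 16, 17, 48, 19, 20, 21, 52, 23, 24, 25, 56, 27, 28, 29, 0, 31, 32, 33, 4, 35, 36, 37, 8, 39, 40, 41, 12, 43, 44, 45, 16, 47, 48, 49, 20, 51, 52, 53, 24, 55, 56, 57, 28, 59.
The distinct values are {0, 1, 3, 4, 5, 7, 8, 9, 11, 12, 13, 15, 16, 17, 19, 20, 21, 23, 24, 25, 27, 28, 29, 31, 32, 33, 35, 36, 37, 39, 40, 41, 43, 44, 45, 47, 48, 49, 51, 52, 53, 55, 56, 57, 59}; there are 45 of them.

45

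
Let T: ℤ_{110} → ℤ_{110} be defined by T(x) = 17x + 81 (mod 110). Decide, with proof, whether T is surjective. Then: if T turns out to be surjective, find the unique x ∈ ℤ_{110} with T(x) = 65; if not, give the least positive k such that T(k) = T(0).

Since gcd(17, 110) = 1, 17 is invertible modulo 110. Euclid's algorithm: 110 = 6·17 + 8, 17 = 2·8 + 1; back-substituting gives 1 = 13·17 − 2·110, so 17⁻¹ ≡ 13 (mod 110).
Then y ↦ 13(y − 81) is a two-sided inverse to T, so every y ∈ ℤ_{110} has a preimage.
Hence T is surjective.
Since T is surjective, we compute T⁻¹(65): solve 17x + 81 ≡ 65 (mod 110), i.e. 17x ≡ 94 (mod 110).
Multiplying by 17⁻¹ = 13 gives x ≡ 13·94 = 1222 = 11·110 + 12 ≡ 12 (mod 110).
Check: T(12) = 17·12 + 81 = 285 = 2·110 + 65 ≡ 65 (mod 110).

12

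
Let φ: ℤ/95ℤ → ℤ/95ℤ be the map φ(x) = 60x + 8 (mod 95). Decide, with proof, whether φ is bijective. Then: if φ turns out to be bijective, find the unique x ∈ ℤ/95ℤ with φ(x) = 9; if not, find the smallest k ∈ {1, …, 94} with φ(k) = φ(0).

19

We have gcd(60, 95) = 5 > 1. Taking u = 0 and v = 19: φ(0) = 8 and φ(19) = 60·19 + 8 = 1148 ≡ 8 (mod 95).
So φ(0) = φ(19) while 0 ≠ 19, thus φ is not injective, hence not bijective.
Since φ is not bijective, we find the least positive k with φ(k) = φ(0): this means 60k ≡ 0 (mod 95), i.e. 95 ∣ 60k. Since gcd(60, 95) = 5, dividing through by 5 this holds exactly when 19 ∣ 12k, and as gcd(12, 19) = 1, exactly when 19 ∣ k.
The smallest positive such k is 19.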